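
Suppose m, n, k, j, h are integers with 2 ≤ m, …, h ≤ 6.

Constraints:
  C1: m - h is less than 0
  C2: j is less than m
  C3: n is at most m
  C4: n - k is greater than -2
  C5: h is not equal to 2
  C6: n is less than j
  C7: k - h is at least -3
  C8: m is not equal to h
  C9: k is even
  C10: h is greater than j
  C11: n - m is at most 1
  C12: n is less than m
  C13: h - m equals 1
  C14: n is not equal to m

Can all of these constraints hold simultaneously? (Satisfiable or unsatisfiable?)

Satisfiable

Try m = 4, n = 2, k = 2, j = 3, h = 5.
Check constraint 1: m - h = -1; constraint 4: n - k = 0; constraint 7: k - h = -3. The remaining constraints are straightforward to verify.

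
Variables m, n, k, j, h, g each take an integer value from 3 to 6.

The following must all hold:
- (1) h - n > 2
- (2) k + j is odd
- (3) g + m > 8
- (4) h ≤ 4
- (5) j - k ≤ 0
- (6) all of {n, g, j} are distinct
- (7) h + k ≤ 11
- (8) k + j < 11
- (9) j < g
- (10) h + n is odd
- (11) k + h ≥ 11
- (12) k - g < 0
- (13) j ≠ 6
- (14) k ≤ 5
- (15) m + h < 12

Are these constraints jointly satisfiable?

From constraint 14: k ≤ 5. From constraint 4: h ≤ 4. Hence k + h ≤ 9. But constraint 11 requires k + h ≥ 11, and 11 > 9. Contradiction.

Unsatisfiable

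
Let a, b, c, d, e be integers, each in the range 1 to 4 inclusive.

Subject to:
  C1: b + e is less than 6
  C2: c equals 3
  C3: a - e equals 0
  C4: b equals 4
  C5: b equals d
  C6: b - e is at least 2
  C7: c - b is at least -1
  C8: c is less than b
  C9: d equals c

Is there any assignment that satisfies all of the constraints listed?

Constraint 4 fixes b = 4 and constraint 2 fixes c = 3. Constraints 5 and 9 give b = d = c, so b = c. But 4 ≠ 3 — contradiction.

Unsatisfiable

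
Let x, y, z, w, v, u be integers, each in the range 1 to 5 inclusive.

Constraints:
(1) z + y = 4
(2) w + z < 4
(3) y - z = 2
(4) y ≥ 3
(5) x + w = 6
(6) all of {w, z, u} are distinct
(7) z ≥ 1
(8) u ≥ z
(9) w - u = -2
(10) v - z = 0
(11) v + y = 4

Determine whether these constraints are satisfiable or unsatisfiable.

One satisfying assignment is x = 4, y = 3, z = 1, w = 2, v = 1, u = 4.
For the less obvious constraints — constraint 1: z + y = 4; constraint 2: w + z = 3; constraint 3: y - z = 2 — and the others hold by inspection.

Satisfiable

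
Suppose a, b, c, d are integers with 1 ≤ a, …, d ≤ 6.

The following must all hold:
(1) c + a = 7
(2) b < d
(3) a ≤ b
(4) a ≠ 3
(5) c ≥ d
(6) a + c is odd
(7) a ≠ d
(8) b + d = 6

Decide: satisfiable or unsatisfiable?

One satisfying assignment is a = 1, b = 1, c = 6, d = 5.
For the less obvious constraints — constraint 1: c + a = 7; constraint 6: a + c = 7 is odd; constraint 8: b + d = 6 — and the others hold by inspection.

Satisfiable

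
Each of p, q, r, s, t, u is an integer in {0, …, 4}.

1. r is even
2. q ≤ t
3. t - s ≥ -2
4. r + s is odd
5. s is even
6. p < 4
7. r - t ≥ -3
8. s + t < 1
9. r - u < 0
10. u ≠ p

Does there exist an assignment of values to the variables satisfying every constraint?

Unsatisfiable

Constraint 1 makes r even and constraint 5 makes s even, so r + s must be even. Constraint 4 says r + s is odd — contradiction.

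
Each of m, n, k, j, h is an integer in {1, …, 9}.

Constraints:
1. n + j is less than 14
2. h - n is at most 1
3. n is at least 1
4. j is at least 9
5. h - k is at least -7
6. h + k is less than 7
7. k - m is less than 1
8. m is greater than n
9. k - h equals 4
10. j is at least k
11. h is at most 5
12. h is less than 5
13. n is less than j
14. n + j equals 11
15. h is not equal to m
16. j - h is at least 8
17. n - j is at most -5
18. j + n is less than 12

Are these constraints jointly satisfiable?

Satisfiable

One satisfying assignment is m = 6, n = 2, k = 5, j = 9, h = 1.
For the less obvious constraints — constraint 1: n + j = 11; constraint 2: h - n = -1 — and the others hold by inspection.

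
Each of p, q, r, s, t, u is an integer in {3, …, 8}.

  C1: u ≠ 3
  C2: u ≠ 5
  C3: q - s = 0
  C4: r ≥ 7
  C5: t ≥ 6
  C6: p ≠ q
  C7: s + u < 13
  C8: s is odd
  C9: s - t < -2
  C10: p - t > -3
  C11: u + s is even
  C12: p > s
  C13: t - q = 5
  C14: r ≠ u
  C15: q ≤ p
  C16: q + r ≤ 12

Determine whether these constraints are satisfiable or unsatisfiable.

Try p = 8, q = 3, r = 8, s = 3, t = 8, u = 7.
Check constraint 3: q - s = 0; constraint 7: s + u = 10; constraint 9: s - t = -5. The remaining constraints are straightforward to verify.

Satisfiable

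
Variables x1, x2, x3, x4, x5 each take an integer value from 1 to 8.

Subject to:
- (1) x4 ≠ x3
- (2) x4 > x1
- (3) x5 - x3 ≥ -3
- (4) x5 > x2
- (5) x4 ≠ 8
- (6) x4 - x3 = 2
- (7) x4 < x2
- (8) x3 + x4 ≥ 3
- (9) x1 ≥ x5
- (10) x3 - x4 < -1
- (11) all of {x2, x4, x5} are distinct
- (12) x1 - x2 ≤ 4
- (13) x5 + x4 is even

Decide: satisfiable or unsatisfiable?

Unsatisfiable

Constraints 2, 4, 7, and 9 give x4 < x2, x2 < x5, x5 ≤ x1, x1 < x4. Chaining: x4 < x2 < x5 ≤ x1 < x4, which forces x4 < x4 — impossible.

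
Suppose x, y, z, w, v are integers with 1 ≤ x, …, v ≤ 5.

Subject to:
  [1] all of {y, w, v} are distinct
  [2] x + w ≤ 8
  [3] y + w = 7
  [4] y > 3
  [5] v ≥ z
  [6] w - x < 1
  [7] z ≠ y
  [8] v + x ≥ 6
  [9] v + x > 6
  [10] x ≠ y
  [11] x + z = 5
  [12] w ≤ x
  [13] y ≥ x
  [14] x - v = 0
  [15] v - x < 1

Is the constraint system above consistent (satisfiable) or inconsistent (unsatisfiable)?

Satisfiable

Setting (x, y, z, w, v) = (4, 5, 1, 2, 4) satisfies everything: constraint 2: x + w = 6; constraint 3: y + w = 7, and the others follow.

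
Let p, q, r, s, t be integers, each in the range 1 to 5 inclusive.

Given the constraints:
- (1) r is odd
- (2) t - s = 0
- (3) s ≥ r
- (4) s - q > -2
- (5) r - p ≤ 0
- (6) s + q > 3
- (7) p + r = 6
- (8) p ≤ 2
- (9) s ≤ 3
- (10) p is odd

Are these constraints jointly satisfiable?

Unsatisfiable

From constraint 8: p ≤ 2. From constraints 3 and 9: r ≤ s ≤ 3. Hence p + r ≤ 5. But constraint 7 requires p + r = 6, and 6 > 5. Contradiction.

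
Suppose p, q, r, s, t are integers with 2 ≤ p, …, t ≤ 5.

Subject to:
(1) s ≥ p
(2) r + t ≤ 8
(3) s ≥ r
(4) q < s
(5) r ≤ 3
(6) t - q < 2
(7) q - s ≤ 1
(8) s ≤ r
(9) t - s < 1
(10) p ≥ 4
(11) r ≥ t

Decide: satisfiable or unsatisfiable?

Unsatisfiable

From constraints 1 and 10: s ≥ p and p ≥ 4, so s ≥ 4. From constraints 5 and 8: s ≤ r and r ≤ 3, so s ≤ 3. But 3 < 4, so no value of s works.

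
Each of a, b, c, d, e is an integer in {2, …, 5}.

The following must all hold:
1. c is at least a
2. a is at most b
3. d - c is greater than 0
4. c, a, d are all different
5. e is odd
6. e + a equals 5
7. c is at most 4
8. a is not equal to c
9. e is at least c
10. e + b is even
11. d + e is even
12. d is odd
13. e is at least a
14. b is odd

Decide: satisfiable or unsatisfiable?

One satisfying assignment is a = 2, b = 5, c = 3, d = 5, e = 3.
For the less obvious constraints — constraint 3: d - c = 2; constraint 4: values 3, 2, 5 are distinct; constraint 6: e + a = 5 — and the others hold by inspection.

Satisfiable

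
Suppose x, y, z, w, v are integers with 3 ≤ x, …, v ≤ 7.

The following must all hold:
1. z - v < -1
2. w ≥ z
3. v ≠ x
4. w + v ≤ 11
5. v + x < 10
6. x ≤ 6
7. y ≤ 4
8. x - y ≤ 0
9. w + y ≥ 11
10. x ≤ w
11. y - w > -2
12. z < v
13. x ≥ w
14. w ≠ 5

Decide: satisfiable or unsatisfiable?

From constraints 6 and 13: w ≤ x ≤ 6. From constraint 7: y ≤ 4. Hence w + y ≤ 10. But constraint 9 requires w + y ≥ 11, and 11 > 10. Contradiction.

Unsatisfiable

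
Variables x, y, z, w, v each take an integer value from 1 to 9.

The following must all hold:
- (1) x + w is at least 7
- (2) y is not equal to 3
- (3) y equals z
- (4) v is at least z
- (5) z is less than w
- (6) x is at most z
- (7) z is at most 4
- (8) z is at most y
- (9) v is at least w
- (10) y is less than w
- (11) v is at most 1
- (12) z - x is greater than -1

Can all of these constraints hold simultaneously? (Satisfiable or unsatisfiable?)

From constraints 6 and 7: x ≤ z ≤ 4. From constraints 9 and 11: w ≤ v ≤ 1. Hence x + w ≤ 5. But constraint 1 requires x + w ≥ 7, and 7 > 5. Contradiction.

Unsatisfiable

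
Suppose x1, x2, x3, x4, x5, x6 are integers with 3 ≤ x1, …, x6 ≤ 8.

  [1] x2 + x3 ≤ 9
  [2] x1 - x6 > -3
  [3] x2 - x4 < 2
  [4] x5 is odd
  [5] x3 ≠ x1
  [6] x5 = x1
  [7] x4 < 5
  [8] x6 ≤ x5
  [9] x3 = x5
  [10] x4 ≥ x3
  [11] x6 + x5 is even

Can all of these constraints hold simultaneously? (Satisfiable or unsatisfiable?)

Unsatisfiable

From constraints 6 and 9, x3 = x5 = x1, so x3 = x1. But constraint 5 says x3 ≠ x1. Contradiction.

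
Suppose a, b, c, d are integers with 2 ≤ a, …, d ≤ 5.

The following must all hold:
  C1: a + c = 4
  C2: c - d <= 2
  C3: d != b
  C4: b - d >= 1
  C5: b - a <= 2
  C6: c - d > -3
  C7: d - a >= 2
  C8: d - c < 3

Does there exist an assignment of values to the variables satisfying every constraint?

Unsatisfiable

Constraints 4, 5, and 7 give b − d ≥ 1, d − a ≥ 2, a − b ≥ -2.
Adding all 3 inequalities: the left sides telescope to 0, and the right sides sum to 1 + 2 + (-2) = 1. So 0 ≥ 1, which is false.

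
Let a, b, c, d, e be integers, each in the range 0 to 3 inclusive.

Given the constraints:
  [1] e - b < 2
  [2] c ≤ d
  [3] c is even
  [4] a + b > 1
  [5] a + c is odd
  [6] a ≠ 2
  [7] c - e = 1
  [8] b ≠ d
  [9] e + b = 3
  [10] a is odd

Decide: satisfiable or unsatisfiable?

Satisfiable

Setting (a, b, c, d, e) = (1, 2, 2, 3, 1) satisfies everything: constraint 1: e - b = -1; constraint 4: a + b = 3, and the others follow.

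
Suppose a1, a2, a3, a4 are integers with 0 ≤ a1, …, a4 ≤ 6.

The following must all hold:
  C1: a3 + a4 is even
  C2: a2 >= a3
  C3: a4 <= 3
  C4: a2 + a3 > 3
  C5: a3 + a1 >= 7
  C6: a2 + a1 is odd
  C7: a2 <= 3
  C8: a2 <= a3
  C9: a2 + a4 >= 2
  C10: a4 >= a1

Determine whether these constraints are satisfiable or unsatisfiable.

Unsatisfiable

From constraints 2 and 7: a3 ≤ a2 ≤ 3. From constraints 3 and 10: a1 ≤ a4 ≤ 3. Hence a3 + a1 ≤ 6. But constraint 5 requires a3 + a1 ≥ 7, and 7 > 6. Contradiction.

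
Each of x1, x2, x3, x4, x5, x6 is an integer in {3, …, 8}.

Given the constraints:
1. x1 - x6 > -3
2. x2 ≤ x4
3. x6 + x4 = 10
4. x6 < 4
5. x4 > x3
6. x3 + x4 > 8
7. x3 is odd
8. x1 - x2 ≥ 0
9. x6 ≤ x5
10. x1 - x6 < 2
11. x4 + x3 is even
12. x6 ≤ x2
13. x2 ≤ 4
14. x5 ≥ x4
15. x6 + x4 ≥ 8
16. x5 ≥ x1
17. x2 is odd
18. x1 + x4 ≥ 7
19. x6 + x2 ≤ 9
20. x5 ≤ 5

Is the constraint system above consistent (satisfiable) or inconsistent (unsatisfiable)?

Unsatisfiable

From constraints 12 and 13: x6 ≤ x2 ≤ 4. From constraints 14 and 20: x4 ≤ x5 ≤ 5. Hence x6 + x4 ≤ 9. But constraint 3 requires x6 + x4 = 10, and 10 > 9. Contradiction.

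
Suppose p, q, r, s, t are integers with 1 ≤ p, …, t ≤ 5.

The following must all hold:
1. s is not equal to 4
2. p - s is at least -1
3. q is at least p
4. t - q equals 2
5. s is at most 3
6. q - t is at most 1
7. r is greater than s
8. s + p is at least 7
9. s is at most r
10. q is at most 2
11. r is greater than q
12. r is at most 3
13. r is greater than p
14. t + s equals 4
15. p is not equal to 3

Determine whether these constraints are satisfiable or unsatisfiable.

From constraints 9 and 12: s ≤ r ≤ 3. From constraints 3 and 10: p ≤ q ≤ 2. Hence s + p ≤ 5. But constraint 8 requires s + p ≥ 7, and 7 > 5. Contradiction.

Unsatisfiable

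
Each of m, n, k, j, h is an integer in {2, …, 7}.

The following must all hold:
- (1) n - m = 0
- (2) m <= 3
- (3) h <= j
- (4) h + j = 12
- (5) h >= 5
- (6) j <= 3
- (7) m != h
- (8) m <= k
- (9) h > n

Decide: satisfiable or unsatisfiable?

Unsatisfiable

From constraint 5: h ≥ 5. From constraints 3 and 6: h ≤ j and j ≤ 3, so h ≤ 3. But 3 < 5, so no value of h works.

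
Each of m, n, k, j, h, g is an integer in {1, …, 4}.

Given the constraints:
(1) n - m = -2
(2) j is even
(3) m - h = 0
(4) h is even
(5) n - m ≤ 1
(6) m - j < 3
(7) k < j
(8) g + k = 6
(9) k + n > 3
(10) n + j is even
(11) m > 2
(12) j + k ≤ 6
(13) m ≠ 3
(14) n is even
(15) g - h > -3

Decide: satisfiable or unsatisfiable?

Take m = 4, n = 2, k = 2, j = 4, h = 4, g = 4. Then constraint 1: n - m = -2; constraint 3: m - h = 0; constraint 5: n - m = -2, and every other listed constraint is also met.

Satisfiable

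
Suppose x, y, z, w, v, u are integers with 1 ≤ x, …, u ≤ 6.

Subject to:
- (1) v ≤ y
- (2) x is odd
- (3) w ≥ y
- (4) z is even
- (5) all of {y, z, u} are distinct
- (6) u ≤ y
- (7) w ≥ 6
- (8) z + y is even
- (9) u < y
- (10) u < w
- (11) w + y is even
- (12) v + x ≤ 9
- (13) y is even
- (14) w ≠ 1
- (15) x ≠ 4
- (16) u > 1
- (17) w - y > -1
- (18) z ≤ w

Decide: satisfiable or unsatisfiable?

Satisfiable

Take x = 3, y = 6, z = 2, w = 6, v = 6, u = 5. Then constraint 5: values 6, 2, 5 are distinct; constraint 12: v + x = 9; constraint 17: w - y = 0, and every other listed constraint is also met.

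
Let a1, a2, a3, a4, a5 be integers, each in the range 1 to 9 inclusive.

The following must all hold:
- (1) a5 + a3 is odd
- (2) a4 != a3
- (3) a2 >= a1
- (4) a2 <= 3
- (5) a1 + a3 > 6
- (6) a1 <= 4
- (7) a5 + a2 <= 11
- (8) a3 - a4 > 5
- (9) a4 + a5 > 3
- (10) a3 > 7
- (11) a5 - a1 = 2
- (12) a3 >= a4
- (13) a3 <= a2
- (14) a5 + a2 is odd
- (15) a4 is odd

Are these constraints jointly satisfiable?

Unsatisfiable

From constraint 10: a3 ≥ 8. From constraints 4 and 13: a3 ≤ a2 and a2 ≤ 3, so a3 ≤ 3. But 3 < 8, so no value of a3 works.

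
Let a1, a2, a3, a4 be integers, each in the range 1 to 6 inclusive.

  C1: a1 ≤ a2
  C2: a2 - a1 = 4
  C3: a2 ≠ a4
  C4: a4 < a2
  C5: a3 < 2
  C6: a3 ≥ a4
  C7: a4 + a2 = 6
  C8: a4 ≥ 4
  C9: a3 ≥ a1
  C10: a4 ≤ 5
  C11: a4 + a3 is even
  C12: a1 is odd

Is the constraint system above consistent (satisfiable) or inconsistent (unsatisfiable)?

Unsatisfiable

From constraints 6 and 8: a3 ≥ a4 and a4 ≥ 4, so a3 ≥ 4. From constraint 5: a3 ≤ 1. But 1 < 4, so no value of a3 works.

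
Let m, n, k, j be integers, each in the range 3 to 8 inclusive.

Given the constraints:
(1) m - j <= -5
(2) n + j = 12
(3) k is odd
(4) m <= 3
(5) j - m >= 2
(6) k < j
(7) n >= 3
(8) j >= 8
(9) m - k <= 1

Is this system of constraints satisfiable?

Satisfiable

Take m = 3, n = 4, k = 3, j = 8. Then constraint 1: m - j = -5; constraint 2: n + j = 12; constraint 5: j - m = 5, and every other listed constraint is also met.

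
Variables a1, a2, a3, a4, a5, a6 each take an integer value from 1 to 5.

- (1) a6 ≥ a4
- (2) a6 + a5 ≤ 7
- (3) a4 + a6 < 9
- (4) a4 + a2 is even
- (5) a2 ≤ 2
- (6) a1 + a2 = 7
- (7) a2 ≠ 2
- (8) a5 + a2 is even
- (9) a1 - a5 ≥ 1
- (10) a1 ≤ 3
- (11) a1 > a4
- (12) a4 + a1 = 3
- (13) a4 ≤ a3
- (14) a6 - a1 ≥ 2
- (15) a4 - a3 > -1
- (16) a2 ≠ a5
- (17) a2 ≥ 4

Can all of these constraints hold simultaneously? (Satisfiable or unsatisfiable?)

From constraint 10: a1 ≤ 3. From constraint 5: a2 ≤ 2. Hence a1 + a2 ≤ 5. But constraint 6 requires a1 + a2 = 7, and 7 > 5. Contradiction.

Unsatisfiable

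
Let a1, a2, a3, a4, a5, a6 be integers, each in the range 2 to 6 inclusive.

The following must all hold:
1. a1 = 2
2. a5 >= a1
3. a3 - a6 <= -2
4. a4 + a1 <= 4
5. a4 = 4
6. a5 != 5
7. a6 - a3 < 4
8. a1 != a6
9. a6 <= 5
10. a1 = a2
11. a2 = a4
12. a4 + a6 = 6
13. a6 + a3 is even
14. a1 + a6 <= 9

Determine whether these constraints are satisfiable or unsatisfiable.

Constraint 1 fixes a1 = 2 and constraint 5 fixes a4 = 4. Constraints 10 and 11 give a1 = a2 = a4, so a1 = a4. But 2 ≠ 4 — contradiction.

Unsatisfiable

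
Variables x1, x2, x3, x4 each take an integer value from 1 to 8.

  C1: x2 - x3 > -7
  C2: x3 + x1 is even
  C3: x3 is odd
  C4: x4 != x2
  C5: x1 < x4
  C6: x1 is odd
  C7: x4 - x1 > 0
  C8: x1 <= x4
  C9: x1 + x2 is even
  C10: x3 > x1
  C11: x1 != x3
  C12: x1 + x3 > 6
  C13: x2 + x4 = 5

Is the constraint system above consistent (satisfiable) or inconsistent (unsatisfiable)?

The assignment x1 = 3, x2 = 1, x3 = 5, x4 = 4 works:
  constraint 1 holds since x2 - x3 = -4.
  constraint 7 holds since x4 - x1 = 1.
The rest check out directly.

Satisfiable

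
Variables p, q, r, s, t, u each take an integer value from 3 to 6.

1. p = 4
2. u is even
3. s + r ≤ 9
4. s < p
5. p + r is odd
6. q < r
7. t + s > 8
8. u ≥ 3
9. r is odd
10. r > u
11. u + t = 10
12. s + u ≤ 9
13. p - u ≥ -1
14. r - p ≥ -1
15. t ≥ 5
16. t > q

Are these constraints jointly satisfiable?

Try p = 4, q = 3, r = 5, s = 3, t = 6, u = 4.
Check constraint 3: s + r = 8; constraint 7: t + s = 9; constraint 11: u + t = 10. The remaining constraints are straightforward to verify.

Satisfiable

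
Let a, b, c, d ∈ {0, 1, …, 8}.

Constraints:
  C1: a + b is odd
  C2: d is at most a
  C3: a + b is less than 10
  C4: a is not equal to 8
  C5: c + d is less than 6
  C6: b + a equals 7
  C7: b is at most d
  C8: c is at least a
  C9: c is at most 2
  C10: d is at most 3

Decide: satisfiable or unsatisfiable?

Unsatisfiable

From constraints 7 and 10: b ≤ d ≤ 3. From constraints 8 and 9: a ≤ c ≤ 2. Hence b + a ≤ 5. But constraint 6 requires b + a = 7, and 7 > 5. Contradiction.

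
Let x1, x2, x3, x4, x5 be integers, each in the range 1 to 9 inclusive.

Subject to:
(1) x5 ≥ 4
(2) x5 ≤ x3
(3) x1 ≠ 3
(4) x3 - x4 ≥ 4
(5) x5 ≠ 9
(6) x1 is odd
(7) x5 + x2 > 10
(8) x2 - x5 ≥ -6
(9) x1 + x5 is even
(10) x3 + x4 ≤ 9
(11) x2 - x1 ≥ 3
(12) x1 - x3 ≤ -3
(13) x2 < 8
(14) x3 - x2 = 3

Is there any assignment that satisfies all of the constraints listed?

Satisfiable

Take x1 = 1, x2 = 4, x3 = 7, x4 = 2, x5 = 7. Then constraint 4: x3 - x4 = 5; constraint 7: x5 + x2 = 11; constraint 8: x2 - x5 = -3, and every other listed constraint is also met.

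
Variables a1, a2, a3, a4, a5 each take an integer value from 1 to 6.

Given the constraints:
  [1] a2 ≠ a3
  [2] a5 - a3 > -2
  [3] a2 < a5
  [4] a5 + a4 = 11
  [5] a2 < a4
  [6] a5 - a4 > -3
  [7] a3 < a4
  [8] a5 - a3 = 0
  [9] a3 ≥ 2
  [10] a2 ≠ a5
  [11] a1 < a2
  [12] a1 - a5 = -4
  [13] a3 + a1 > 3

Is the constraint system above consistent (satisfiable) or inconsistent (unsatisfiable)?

Satisfiable

Take a1 = 1, a2 = 3, a3 = 5, a4 = 6, a5 = 5. Then constraint 2: a5 - a3 = 0; constraint 4: a5 + a4 = 11, and every other listed constraint is also met.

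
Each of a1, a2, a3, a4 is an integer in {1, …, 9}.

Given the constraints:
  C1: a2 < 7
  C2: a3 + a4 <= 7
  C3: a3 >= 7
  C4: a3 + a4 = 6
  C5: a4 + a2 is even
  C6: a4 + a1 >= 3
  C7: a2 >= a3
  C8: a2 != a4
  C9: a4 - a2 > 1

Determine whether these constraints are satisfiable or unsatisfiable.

Unsatisfiable

From constraints 3 and 7: a2 ≥ a3 and a3 ≥ 7, so a2 ≥ 7. From constraint 1: a2 ≤ 6. But 6 < 7, so no value of a2 works.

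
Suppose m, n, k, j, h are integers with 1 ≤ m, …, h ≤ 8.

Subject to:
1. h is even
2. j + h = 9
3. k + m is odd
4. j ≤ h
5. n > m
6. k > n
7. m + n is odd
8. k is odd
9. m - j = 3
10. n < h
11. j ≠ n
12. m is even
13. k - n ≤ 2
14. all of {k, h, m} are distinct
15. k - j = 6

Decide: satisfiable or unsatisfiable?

Satisfiable

Take m = 4, n = 5, k = 7, j = 1, h = 8. Then constraint 2: j + h = 9; constraint 9: m - j = 3, and every other listed constraint is also met.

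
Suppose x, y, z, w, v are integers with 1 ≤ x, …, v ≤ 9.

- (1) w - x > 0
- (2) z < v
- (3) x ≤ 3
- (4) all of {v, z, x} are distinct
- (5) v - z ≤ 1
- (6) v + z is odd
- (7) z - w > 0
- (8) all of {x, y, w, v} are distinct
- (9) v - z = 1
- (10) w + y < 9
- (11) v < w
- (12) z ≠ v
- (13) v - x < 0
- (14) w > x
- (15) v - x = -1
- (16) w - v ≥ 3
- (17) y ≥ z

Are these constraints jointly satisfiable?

Unsatisfiable

Constraints 1, 2, 7, and 13 give x < w, w < z, z < v, v < x. Chaining: x < w < z < v < x, which forces x < x — impossible.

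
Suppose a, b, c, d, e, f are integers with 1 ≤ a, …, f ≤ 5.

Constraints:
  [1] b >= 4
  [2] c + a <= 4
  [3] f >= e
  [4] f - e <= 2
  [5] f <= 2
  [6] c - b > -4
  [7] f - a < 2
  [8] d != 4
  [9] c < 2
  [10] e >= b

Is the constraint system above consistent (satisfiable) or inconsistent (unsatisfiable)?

From constraints 1 and 10: e ≥ b and b ≥ 4, so e ≥ 4. From constraints 3 and 5: e ≤ f and f ≤ 2, so e ≤ 2. But 2 < 4, so no value of e works.

Unsatisfiable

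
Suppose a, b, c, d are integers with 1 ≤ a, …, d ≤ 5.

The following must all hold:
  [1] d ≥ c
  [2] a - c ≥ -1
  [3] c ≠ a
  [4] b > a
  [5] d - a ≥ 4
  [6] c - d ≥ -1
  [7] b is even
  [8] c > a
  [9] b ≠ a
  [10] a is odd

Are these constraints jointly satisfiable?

Unsatisfiable

Constraints 2, 5, and 6 give a − c ≥ -1, c − d ≥ -1, d − a ≥ 4.
Adding all 3 inequalities: the left sides telescope to 0, and the right sides sum to (-1) + (-1) + 4 = 2. So 0 ≥ 2, which is false.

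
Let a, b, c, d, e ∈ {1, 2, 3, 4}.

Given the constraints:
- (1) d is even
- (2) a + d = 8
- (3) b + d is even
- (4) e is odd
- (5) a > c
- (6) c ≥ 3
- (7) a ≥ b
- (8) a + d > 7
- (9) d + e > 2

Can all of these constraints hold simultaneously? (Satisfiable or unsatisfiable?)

The assignment a = 4, b = 2, c = 3, d = 4, e = 1 works:
  constraint 2 holds since a + d = 8.
  constraint 8 holds since a + d = 8.
  constraint 9 holds since d + e = 5.
The rest check out directly.

Satisfiable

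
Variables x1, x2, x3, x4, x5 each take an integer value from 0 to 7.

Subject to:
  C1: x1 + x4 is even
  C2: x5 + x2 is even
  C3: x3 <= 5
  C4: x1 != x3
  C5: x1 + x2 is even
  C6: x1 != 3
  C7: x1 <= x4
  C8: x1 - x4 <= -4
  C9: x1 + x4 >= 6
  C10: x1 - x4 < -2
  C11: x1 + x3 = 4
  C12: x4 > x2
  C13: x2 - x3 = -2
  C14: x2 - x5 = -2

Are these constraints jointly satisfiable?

The assignment x1 = 1, x2 = 1, x3 = 3, x4 = 5, x5 = 3 works:
  constraint 8 holds since x1 - x4 = -4.
  constraint 9 holds since x1 + x4 = 6.
  constraint 10 holds since x1 - x4 = -4.
The rest check out directly.

Satisfiable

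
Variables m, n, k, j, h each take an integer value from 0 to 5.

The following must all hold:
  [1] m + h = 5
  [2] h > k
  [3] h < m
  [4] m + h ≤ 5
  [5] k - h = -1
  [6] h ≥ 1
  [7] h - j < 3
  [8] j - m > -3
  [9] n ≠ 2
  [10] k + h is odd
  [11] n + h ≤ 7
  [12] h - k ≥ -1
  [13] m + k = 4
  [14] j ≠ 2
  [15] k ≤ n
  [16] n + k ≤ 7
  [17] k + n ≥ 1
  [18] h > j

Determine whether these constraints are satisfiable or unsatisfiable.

Satisfiable

One satisfying assignment is m = 3, n = 3, k = 1, j = 1, h = 2.
For the less obvious constraints — constraint 1: m + h = 5; constraint 4: m + h = 5; constraint 5: k - h = -1 — and the others hold by inspection.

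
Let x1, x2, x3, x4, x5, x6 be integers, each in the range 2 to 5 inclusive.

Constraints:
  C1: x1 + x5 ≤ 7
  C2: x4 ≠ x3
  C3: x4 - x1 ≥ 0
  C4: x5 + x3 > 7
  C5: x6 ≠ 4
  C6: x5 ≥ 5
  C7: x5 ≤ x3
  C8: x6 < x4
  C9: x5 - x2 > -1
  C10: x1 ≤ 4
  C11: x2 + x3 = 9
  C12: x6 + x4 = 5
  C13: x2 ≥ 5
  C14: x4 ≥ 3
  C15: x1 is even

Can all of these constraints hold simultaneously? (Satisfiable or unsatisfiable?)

From constraint 13: x2 ≥ 5. From constraints 6 and 7: x3 ≥ x5 ≥ 5. Hence x2 + x3 ≥ 10. But constraint 11 requires x2 + x3 = 9, and 9 < 10. Contradiction.

Unsatisfiable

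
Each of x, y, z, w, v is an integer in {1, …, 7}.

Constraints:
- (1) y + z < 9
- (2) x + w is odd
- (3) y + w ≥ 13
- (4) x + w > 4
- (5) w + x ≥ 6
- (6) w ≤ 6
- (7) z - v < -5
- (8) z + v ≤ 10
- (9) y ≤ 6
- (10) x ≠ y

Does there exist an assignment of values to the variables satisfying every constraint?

Unsatisfiable

From constraint 9: y ≤ 6. From constraint 6: w ≤ 6. Hence y + w ≤ 12. But constraint 3 requires y + w ≥ 13, and 13 > 12. Contradiction.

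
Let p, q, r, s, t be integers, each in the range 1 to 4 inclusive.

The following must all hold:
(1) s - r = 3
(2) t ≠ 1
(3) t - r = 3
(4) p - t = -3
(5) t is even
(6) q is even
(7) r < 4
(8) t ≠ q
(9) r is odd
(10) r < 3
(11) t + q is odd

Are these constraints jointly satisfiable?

Constraint 5 makes t even and constraint 6 makes q even, so t + q must be even. Constraint 11 says t + q is odd — contradiction.

Unsatisfiable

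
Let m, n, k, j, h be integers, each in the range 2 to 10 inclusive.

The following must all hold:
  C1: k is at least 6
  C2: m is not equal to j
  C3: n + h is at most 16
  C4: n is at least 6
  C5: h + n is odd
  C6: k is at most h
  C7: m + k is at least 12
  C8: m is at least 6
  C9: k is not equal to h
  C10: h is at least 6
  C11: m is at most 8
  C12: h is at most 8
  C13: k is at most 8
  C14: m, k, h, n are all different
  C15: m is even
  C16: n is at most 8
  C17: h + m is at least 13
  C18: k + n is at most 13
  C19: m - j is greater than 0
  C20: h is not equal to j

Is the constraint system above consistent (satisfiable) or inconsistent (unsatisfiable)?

Unsatisfiable

Constraints 1, 4, 8, 10, 11, 12, 13, and 16 confine each of m, k, h, n to the 3 values {6, …, 8}.
Constraint 14 requires all 4 of them to be distinct, but only 3 values are available — impossible by the pigeonhole principle.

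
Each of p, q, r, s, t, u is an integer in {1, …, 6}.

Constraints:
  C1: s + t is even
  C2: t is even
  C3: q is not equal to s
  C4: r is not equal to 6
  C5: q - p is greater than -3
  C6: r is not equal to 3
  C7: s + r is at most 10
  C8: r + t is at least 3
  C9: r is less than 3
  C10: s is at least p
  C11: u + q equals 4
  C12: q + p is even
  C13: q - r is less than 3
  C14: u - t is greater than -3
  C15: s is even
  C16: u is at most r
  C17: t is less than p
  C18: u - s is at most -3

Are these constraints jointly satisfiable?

One satisfying assignment is p = 3, q = 3, r = 2, s = 6, t = 2, u = 1.
For the less obvious constraints — constraint 5: q - p = 0; constraint 7: s + r = 8 — and the others hold by inspection.

Satisfiable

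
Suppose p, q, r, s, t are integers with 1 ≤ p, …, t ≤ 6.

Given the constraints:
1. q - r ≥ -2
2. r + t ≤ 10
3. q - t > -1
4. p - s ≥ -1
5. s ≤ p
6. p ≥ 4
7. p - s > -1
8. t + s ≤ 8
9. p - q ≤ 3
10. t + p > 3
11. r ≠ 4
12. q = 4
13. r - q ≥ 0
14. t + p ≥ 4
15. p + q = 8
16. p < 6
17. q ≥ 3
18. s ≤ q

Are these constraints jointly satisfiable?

Try p = 4, q = 4, r = 5, s = 4, t = 2.
Check constraint 1: q - r = -1; constraint 2: r + t = 7. The remaining constraints are straightforward to verify.

Satisfiable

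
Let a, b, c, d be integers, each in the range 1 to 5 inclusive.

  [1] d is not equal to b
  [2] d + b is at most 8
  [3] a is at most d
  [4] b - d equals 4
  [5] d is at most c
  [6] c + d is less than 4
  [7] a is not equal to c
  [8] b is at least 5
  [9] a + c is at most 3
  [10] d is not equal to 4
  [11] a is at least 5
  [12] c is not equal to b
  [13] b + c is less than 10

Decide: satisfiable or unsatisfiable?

From constraints 3 and 11: d ≥ a ≥ 5. From constraint 8: b ≥ 5. Hence d + b ≥ 10. But constraint 2 requires d + b ≤ 8, and 8 < 10. Contradiction.

Unsatisfiable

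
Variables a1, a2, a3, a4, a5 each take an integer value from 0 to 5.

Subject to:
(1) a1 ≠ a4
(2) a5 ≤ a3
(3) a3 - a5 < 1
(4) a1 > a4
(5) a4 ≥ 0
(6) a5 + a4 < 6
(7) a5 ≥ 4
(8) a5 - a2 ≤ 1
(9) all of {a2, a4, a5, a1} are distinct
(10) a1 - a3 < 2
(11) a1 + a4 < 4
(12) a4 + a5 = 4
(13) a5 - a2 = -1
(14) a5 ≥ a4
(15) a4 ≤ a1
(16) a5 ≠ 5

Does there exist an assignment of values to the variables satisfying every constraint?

Try a1 = 3, a2 = 5, a3 = 4, a4 = 0, a5 = 4.
Check constraint 3: a3 - a5 = 0; constraint 6: a5 + a4 = 4. The remaining constraints are straightforward to verify.

Satisfiable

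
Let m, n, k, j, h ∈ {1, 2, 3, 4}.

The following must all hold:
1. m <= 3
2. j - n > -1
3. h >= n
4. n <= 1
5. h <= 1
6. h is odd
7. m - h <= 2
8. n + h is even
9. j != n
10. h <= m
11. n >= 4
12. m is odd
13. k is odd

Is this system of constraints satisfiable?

Unsatisfiable

From constraints 3 and 11: h ≥ n and n ≥ 4, so h ≥ 4. From constraints 1 and 10: h ≤ m and m ≤ 3, so h ≤ 3. But 3 < 4, so no value of h works.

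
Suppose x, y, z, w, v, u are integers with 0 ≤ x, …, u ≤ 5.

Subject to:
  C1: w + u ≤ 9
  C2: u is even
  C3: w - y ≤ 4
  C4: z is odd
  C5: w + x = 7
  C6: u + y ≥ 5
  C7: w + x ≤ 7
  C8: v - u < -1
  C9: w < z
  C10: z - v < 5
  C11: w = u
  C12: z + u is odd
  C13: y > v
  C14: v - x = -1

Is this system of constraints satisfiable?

Take x = 3, y = 3, z = 5, w = 4, v = 2, u = 4. Then constraint 1: w + u = 8; constraint 3: w - y = 1; constraint 5: w + x = 7, and every other listed constraint is also met.

Satisfiable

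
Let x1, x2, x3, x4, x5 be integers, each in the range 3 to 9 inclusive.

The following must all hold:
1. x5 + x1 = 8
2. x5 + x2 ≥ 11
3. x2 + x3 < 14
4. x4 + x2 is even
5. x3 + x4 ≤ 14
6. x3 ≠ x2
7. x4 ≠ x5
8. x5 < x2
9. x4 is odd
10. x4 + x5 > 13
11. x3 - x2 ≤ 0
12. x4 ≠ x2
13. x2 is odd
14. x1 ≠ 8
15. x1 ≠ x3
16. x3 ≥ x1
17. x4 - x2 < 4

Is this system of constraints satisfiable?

Satisfiable

The assignment x1 = 3, x2 = 7, x3 = 4, x4 = 9, x5 = 5 works:
  constraint 1 holds since x5 + x1 = 8.
  constraint 2 holds since x5 + x2 = 12.
The rest check out directly.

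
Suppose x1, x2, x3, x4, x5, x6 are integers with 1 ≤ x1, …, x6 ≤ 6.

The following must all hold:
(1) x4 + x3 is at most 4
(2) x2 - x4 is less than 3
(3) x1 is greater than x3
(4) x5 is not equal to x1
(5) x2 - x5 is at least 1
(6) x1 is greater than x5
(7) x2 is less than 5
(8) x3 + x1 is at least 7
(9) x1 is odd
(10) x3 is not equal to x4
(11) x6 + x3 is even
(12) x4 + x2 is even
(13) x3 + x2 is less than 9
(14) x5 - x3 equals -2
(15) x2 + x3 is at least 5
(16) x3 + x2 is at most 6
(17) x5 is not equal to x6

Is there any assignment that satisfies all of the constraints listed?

Satisfiable

Setting (x1, x2, x3, x4, x5, x6) = (5, 3, 3, 1, 1, 3) satisfies everything: constraint 1: x4 + x3 = 4; constraint 2: x2 - x4 = 2, and the others follow.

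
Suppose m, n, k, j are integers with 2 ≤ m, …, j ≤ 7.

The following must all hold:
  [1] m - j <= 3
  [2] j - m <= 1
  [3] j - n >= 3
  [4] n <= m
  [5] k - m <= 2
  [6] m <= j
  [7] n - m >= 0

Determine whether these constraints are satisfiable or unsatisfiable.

Unsatisfiable

Constraints 2, 3, and 7 give n − m ≥ 0, m − j ≥ -1, j − n ≥ 3.
Adding all 3 inequalities: the left sides telescope to 0, and the right sides sum to 0 + (-1) + 3 = 2. So 0 ≥ 2, which is false.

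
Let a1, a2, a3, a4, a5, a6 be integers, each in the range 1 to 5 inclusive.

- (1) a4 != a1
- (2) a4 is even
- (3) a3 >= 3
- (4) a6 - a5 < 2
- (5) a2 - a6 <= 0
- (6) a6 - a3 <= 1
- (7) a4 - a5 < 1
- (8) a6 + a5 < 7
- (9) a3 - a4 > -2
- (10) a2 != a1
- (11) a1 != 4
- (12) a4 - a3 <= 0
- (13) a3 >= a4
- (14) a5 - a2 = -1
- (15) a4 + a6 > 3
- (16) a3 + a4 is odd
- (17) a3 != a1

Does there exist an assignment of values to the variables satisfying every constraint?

Satisfiable

Setting (a1, a2, a3, a4, a5, a6) = (5, 3, 3, 2, 2, 3) satisfies everything: constraint 4: a6 - a5 = 1; constraint 5: a2 - a6 = 0; constraint 6: a6 - a3 = 0, and the others follow.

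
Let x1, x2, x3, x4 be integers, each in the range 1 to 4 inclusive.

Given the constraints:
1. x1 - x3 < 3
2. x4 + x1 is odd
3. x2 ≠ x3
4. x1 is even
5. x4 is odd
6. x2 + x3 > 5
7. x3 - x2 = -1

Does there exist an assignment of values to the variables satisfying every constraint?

Setting (x1, x2, x3, x4) = (4, 4, 3, 3) satisfies everything: constraint 1: x1 - x3 = 1; constraint 6: x2 + x3 = 7; constraint 7: x3 - x2 = -1, and the others follow.

Satisfiable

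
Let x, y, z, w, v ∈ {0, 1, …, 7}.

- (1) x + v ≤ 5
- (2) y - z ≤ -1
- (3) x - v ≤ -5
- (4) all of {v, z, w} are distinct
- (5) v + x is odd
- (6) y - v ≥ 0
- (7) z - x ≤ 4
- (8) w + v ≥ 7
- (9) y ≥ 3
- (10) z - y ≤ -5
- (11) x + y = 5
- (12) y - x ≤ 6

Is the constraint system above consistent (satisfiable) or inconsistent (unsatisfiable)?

Unsatisfiable

Constraints 2, 3, 6, and 7 give v − x ≥ 5, x − z ≥ -4, z − y ≥ 1, y − v ≥ 0.
Adding all 4 inequalities: the left sides telescope to 0, and the right sides sum to 5 + (-4) + 1 + 0 = 2. So 0 ≥ 2, which is false.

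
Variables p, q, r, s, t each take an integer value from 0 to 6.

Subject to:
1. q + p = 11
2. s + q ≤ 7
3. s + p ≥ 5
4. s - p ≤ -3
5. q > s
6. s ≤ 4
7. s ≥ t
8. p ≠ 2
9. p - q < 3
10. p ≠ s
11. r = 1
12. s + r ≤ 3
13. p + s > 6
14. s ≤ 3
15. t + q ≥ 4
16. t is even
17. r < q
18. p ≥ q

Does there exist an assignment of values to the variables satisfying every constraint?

Take p = 6, q = 5, r = 1, s = 2, t = 2. Then constraint 1: q + p = 11; constraint 2: s + q = 7, and every other listed constraint is also met.

Satisfiable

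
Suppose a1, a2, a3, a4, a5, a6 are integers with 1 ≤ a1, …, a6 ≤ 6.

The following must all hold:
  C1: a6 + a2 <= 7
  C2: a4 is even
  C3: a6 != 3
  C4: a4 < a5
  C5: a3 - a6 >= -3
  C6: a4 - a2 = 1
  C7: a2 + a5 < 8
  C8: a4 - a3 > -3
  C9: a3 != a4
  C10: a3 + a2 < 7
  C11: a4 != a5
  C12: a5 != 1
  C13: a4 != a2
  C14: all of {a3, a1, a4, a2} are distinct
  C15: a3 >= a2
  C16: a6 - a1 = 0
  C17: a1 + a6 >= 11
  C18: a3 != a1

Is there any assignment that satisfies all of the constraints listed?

Take a1 = 6, a2 = 1, a3 = 3, a4 = 2, a5 = 4, a6 = 6. Then constraint 1: a6 + a2 = 7; constraint 5: a3 - a6 = -3; constraint 6: a4 - a2 = 1, and every other listed constraint is also met.

Satisfiable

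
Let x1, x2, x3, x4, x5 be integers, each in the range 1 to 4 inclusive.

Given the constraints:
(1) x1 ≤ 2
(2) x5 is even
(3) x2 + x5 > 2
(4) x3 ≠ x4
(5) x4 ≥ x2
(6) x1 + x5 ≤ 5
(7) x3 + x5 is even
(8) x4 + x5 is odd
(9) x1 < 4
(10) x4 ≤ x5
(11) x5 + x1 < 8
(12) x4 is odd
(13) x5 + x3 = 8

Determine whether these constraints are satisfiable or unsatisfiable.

The assignment x1 = 1, x2 = 1, x3 = 4, x4 = 3, x5 = 4 works:
  constraint 3 holds since x2 + x5 = 5.
  constraint 6 holds since x1 + x5 = 5.
The rest check out directly.

Satisfiable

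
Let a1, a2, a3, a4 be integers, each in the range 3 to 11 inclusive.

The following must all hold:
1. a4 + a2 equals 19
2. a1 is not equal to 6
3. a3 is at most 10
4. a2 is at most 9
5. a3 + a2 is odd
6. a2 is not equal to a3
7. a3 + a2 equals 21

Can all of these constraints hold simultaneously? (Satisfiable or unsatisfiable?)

Unsatisfiable

From constraint 3: a3 ≤ 10. From constraint 4: a2 ≤ 9. Hence a3 + a2 ≤ 19. But constraint 7 requires a3 + a2 = 21, and 21 > 19. Contradiction.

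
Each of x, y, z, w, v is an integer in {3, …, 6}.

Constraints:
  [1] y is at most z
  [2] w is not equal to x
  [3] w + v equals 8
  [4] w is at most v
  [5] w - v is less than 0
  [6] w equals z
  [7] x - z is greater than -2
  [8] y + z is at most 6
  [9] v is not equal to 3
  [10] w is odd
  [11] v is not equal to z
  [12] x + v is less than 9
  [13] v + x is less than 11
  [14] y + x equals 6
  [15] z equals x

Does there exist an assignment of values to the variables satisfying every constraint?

Unsatisfiable

From constraints 6 and 15, w = z = x, so w = x. But constraint 2 says w ≠ x. Contradiction.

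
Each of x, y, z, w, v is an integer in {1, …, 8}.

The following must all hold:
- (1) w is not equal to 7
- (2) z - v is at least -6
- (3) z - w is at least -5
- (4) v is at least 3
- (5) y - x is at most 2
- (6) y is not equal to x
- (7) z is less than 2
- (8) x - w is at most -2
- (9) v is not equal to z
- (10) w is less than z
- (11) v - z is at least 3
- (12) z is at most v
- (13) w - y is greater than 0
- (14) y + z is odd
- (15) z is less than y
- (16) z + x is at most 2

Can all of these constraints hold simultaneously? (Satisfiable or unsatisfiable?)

Constraints 10, 13, and 15 give y < w, w < z, z < y. Chaining: y < w < z < y, which forces y < y — impossible.

Unsatisfiable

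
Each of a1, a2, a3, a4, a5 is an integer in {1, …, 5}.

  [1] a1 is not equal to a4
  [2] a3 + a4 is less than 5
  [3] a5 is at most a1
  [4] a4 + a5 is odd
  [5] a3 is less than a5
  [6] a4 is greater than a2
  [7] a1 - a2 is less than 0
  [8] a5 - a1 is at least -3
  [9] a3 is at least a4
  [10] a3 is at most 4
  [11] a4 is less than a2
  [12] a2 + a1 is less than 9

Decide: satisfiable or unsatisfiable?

Unsatisfiable

Constraints 3, 5, 6, 7, and 9 give a2 < a4, a4 ≤ a3, a3 < a5, a5 ≤ a1, a1 < a2. Chaining: a2 < a4 ≤ a3 < a5 ≤ a1 < a2, which forces a2 < a2 — impossible.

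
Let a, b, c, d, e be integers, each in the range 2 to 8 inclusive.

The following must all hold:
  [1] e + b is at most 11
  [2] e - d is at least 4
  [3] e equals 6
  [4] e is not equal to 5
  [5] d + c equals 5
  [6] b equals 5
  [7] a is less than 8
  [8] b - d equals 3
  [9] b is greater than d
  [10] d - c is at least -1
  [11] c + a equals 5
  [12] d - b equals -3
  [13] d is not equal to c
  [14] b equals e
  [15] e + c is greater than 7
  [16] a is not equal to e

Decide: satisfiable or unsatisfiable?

Constraint 6 fixes b = 5 and constraint 3 fixes e = 6, but constraint 14 requires b = e. Since 5 ≠ 6, contradiction.

Unsatisfiable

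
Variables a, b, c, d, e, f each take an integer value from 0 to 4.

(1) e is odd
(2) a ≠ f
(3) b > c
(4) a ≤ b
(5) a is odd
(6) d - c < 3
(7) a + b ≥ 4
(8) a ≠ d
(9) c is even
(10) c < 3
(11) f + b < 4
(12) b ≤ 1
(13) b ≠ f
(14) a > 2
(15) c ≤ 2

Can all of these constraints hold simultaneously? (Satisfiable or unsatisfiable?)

From constraint 14: a ≥ 3. From constraints 4 and 12: a ≤ b and b ≤ 1, so a ≤ 1. But 1 < 3, so no value of a works.

Unsatisfiable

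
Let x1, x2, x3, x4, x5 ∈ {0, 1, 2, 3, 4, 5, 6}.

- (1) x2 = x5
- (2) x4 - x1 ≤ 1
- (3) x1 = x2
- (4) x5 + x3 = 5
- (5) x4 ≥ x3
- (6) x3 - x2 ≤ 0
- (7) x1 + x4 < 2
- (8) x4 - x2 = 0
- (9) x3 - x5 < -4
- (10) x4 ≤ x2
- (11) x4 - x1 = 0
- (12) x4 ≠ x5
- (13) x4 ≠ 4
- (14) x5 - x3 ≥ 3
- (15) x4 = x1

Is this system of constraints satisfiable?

Unsatisfiable

From constraints 1, 3, and 15, x4 = x1 = x2 = x5, so x4 = x5. But constraint 12 says x4 ≠ x5. Contradiction.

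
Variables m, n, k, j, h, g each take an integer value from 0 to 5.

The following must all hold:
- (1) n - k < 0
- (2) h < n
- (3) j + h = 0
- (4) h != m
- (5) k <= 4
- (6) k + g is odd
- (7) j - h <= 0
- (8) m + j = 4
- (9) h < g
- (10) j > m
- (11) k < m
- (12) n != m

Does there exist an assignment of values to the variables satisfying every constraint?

Constraints 1, 2, 7, 10, and 11 give h < n, n < k, k < m, m < j, j ≤ h. Chaining: h < n < k < m < j ≤ h, which forces h < h — impossible.

Unsatisfiable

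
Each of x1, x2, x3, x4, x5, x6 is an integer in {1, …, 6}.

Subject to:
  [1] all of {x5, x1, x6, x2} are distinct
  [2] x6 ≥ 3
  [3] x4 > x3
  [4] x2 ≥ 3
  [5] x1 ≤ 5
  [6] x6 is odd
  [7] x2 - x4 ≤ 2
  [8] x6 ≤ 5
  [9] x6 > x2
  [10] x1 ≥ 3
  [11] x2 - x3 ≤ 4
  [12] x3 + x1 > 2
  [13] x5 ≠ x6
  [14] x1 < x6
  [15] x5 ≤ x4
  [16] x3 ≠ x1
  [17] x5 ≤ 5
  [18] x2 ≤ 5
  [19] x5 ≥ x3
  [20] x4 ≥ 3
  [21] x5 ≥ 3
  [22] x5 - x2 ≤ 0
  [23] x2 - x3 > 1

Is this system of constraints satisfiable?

Unsatisfiable

Constraints 2, 4, 5, 8, 10, 17, 18, and 21 confine each of x5, x1, x6, x2 to the 3 values {3, …, 5}.
Constraint 1 requires all 4 of them to be distinct, but only 3 values are available — impossible by the pigeonhole principle.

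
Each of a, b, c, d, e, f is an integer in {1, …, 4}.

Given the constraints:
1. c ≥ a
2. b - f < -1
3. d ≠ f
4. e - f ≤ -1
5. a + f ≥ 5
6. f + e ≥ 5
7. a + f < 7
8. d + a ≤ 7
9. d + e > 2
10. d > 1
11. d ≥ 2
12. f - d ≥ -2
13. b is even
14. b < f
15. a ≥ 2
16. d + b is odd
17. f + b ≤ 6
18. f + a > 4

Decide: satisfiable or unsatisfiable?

The assignment a = 2, b = 2, c = 4, d = 3, e = 1, f = 4 works:
  constraint 2 holds since b - f = -2.
  constraint 4 holds since e - f = -3.
The rest check out directly.

Satisfiable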